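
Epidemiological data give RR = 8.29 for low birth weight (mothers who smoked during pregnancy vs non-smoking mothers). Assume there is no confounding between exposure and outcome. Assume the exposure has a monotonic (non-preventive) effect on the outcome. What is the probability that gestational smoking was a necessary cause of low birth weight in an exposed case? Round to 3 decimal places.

Under exogeneity and monotonicity, PN = (RR − 1) / RR = 1 − 1/RR.
PN = (8.29 − 1) / 8.29 = 7.29 / 8.29 ≈ 0.8794

PN ≈ 0.879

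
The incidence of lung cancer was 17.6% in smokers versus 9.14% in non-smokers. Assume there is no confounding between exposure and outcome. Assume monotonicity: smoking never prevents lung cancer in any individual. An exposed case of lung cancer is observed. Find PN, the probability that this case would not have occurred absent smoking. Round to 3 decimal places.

p₁ = 0.176, p₀ = 0.0914.
Under exogeneity and monotonicity, PN = (p₁ − p₀) / p₁.
PN = (0.176 − 0.0914) / 0.176 = 0.0846 / 0.176 ≈ 0.4807

PN ≈ 0.481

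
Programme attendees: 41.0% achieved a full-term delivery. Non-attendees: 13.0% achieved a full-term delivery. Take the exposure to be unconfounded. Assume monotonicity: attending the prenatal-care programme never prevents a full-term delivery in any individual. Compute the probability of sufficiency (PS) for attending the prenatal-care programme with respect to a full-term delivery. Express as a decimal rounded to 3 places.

PS ≈ 0.322

p₁ = 0.41, p₀ = 0.13.
Under exogeneity and monotonicity, PS = (p₁ − p₀) / (1 − p₀).
PS = (0.41 − 0.13) / (1 − 0.13) = 0.28 / 0.87 ≈ 0.3218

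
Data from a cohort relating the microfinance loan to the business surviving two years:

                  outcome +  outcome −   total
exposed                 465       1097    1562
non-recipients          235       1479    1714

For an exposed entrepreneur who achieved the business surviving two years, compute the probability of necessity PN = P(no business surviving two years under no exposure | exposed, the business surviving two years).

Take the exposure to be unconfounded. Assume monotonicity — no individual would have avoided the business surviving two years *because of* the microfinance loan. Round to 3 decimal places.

PN ≈ 0.539

p₁ = P(outcome | exposed) = 465/1562 = 0.2977
p₀ = P(outcome | unexposed) = 235/1714 = 0.13711
Under exogeneity and monotonicity, PN = (p₁ − p₀)/p₁.
PN = (0.2977 − 0.13711) / 0.2977 ≈ 0.5394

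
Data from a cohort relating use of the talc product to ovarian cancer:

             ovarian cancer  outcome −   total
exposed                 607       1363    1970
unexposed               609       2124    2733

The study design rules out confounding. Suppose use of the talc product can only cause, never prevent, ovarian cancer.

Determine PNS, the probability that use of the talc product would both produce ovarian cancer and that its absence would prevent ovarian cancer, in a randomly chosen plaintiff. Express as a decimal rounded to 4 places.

p₁ = P(outcome | exposed) = 607/1970 = 0.30812
p₀ = P(outcome | unexposed) = 609/2733 = 0.22283
Under exogeneity and monotonicity, PNS = p₁ − p₀.
PNS = 0.30812 − 0.22283 = 0.08529

PNS ≈ 0.0853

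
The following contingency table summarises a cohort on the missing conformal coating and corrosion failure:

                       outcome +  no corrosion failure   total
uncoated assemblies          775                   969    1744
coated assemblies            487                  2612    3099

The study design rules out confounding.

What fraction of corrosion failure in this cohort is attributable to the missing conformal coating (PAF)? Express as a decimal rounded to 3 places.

PAF ≈ 0.397

p₁ = P(outcome | exposed) = 775/1744 = 0.44438
p₀ = P(outcome | unexposed) = 487/3099 = 0.15715
Exposure prevalence π = 1744/4843 = 0.36011; overall risk P(Y=1) = 0.26058.
Under exogeneity, PAF = [P(Y=1) − p₀]/P(Y=1).
PAF = (0.26058 − 0.15715) / 0.26058 ≈ 0.3969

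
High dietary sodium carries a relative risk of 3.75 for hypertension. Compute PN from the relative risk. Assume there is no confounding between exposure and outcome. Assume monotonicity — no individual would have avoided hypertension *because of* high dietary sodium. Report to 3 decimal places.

Under exogeneity and monotonicity, PN = (RR − 1) / RR = 1 − 1/RR.
PN = (3.75 − 1) / 3.75 = 2.75 / 3.75 ≈ 0.7333

PN ≈ 0.733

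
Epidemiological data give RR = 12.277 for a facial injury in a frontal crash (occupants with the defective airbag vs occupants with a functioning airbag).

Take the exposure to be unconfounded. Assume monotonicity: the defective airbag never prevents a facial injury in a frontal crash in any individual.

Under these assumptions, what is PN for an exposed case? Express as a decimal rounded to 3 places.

PN ≈ 0.919

Under exogeneity and monotonicity, PN = (RR − 1) / RR = 1 − 1/RR.
PN = (12.277 − 1) / 12.277 = 11.28 / 12.277 ≈ 0.9185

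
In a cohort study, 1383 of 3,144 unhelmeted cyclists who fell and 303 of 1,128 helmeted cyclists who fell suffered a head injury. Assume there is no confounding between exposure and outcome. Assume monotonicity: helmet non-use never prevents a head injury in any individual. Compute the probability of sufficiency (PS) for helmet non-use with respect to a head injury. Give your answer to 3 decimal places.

p₁ = P(outcome | exposed) = 1383/3144 = 0.43989
p₀ = P(outcome | unexposed) = 303/1128 = 0.26862
Under exogeneity and monotonicity, PS = (p₁ − p₀) / (1 − p₀).
PS = (0.43989 − 0.26862) / (1 − 0.26862) = 0.17127 / 0.73138 ≈ 0.2342

PS ≈ 0.234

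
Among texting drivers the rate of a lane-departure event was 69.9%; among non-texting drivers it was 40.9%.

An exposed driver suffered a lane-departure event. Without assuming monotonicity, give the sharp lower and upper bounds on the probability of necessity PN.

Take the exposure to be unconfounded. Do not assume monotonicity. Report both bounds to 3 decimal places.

p₁ = 0.699, p₀ = 0.409.
Under exogeneity alone the bounds on PN are max{0,(p₁−p₀)/p₁} ≤ PN ≤ min{1,(1−p₀)/p₁}.
  lower = (p₁ − p₀)/p₁ = 0.29 / 0.699 ≈ 0.4149
  upper = min{1, (1 − p₀)/p₁} = 0.591 / 0.699 ≈ 0.8455

0.415 ≤ PN ≤ 0.845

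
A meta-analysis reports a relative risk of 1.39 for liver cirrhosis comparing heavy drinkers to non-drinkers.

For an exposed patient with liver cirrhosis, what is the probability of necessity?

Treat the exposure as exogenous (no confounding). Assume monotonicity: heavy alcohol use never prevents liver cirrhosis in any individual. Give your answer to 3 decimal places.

PN ≈ 0.281

Under exogeneity and monotonicity, PN = (RR − 1) / RR = 1 − 1/RR.
PN = (1.39 − 1) / 1.39 = 0.39 / 1.39 ≈ 0.2806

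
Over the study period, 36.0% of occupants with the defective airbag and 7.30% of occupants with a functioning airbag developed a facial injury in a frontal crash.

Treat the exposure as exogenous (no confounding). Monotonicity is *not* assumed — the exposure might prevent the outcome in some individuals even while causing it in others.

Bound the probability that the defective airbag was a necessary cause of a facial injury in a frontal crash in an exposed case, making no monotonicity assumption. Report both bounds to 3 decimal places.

0.797 ≤ PN ≤ 1.000

p₁ = 0.36, p₀ = 0.073.
Under exogeneity alone the bounds on PN are max{0,(p₁−p₀)/p₁} ≤ PN ≤ min{1,(1−p₀)/p₁}.
  lower = (p₁ − p₀)/p₁ = 0.287 / 0.36 ≈ 0.7972
  upper = min{1, (1 − p₀)/p₁} = 0.927 / 0.36 ≈ 2.5750 → capped at 1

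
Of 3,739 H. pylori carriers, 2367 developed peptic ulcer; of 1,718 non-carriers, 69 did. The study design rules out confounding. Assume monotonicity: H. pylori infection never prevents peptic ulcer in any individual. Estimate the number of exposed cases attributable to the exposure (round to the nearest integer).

p₁ = P(outcome | exposed) = 2367/3739 = 0.63306
p₀ = P(outcome | unexposed) = 69/1718 = 0.040163
PN = (p₁ − p₀)/p₁ = (0.63306 − 0.040163) / 0.63306 ≈ 0.93656.
Attributable cases ≈ PN × (exposed cases) = 0.93656 × 2367 ≈ 2216.83.

about 2217 cases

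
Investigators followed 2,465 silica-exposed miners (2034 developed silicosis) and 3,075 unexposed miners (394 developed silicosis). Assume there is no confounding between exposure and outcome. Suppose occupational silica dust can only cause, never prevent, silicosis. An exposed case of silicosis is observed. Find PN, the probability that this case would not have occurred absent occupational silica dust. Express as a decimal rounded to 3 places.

PN ≈ 0.845

p₁ = P(outcome | exposed) = 2034/2465 = 0.82515
p₀ = P(outcome | unexposed) = 394/3075 = 0.12813
Under exogeneity and monotonicity, PN = (p₁ − p₀) / p₁.
PN = (0.82515 − 0.12813) / 0.82515 = 0.69702 / 0.82515 ≈ 0.8447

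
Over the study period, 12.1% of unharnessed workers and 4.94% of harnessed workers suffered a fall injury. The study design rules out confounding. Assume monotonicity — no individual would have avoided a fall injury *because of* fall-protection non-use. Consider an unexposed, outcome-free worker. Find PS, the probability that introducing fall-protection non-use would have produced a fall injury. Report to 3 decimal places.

PS ≈ 0.075

p₁ = 0.121, p₀ = 0.0494.
Under exogeneity and monotonicity, PS = (p₁ − p₀) / (1 − p₀).
PS = (0.121 − 0.0494) / (1 − 0.0494) = 0.0716 / 0.9506 ≈ 0.0753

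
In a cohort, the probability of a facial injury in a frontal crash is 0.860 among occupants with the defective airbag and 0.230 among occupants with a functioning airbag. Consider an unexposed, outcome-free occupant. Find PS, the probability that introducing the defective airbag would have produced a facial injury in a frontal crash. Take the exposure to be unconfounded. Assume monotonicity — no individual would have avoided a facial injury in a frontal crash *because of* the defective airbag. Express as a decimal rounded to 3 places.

PS ≈ 0.818

Let p₁ = 0.86, p₀ = 0.23.
Under exogeneity and monotonicity, PS = (p₁ − p₀) / (1 − p₀).
PS = (0.86 − 0.23) / (1 − 0.23) = 0.63 / 0.77 ≈ 0.8182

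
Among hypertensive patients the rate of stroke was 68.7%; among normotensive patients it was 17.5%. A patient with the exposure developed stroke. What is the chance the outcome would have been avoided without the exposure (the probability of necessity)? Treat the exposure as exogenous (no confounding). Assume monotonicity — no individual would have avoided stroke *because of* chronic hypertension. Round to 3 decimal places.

p₁ = 0.687, p₀ = 0.175.
Under exogeneity and monotonicity, PN = (p₁ − p₀) / p₁.
PN = (0.687 − 0.175) / 0.687 = 0.512 / 0.687 ≈ 0.7453

PN ≈ 0.745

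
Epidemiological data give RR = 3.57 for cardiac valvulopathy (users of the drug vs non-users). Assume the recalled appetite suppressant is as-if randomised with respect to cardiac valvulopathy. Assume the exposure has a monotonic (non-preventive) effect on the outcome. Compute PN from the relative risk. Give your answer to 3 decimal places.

PN ≈ 0.720

Under exogeneity and monotonicity, PN = (RR − 1) / RR = 1 − 1/RR.
PN = (3.57 − 1) / 3.57 = 2.57 / 3.57 ≈ 0.7199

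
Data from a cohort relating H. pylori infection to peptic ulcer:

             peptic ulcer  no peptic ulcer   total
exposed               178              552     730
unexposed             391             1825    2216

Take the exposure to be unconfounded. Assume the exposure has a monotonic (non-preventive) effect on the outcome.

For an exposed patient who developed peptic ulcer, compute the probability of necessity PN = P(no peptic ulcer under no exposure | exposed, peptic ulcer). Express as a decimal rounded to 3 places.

PN ≈ 0.276

p₁ = P(outcome | exposed) = 178/730 = 0.24384
p₀ = P(outcome | unexposed) = 391/2216 = 0.17644
Under exogeneity and monotonicity, PN = (p₁ − p₀)/p₁.
PN = (0.24384 − 0.17644) / 0.24384 ≈ 0.2764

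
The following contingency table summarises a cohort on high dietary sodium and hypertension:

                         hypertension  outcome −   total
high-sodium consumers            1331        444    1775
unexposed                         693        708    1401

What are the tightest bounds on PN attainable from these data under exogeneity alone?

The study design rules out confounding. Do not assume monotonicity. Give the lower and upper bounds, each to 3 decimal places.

0.340 ≤ PN ≤ 0.674

p₁ = P(outcome | exposed) = 1331/1775 = 0.74986
p₀ = P(outcome | unexposed) = 693/1401 = 0.49465
Under exogeneity alone the bounds on PN are max{0,(p₁−p₀)/p₁} ≤ PN ≤ min{1,(1−p₀)/p₁}.
  lower = (p₁ − p₀)/p₁ = 0.25521 / 0.74986 ≈ 0.3403
  upper = min{1, (1 − p₀)/p₁} = 0.50535 / 0.74986 ≈ 0.6739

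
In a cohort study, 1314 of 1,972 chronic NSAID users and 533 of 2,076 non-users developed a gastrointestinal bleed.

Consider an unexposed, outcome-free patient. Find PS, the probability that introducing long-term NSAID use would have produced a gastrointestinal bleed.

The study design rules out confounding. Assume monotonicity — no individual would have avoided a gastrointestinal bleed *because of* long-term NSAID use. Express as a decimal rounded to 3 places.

p₁ = P(outcome | exposed) = 1314/1972 = 0.66633
p₀ = P(outcome | unexposed) = 533/2076 = 0.25674
Under exogeneity and monotonicity, PS = (p₁ − p₀) / (1 − p₀).
PS = (0.66633 − 0.25674) / (1 − 0.25674) = 0.40958 / 0.74326 ≈ 0.5511

PS ≈ 0.551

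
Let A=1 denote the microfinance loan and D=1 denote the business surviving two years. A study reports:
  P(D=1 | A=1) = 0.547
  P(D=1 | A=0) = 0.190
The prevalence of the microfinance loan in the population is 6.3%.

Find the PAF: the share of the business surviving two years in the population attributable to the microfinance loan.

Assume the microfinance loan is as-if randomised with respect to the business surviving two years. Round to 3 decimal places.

Let p₁ = 0.547, p₀ = 0.19.
Overall risk P(Y=1) = π·p₁ + (1−π)·p₀ = 0.063×0.547 + 0.937×0.19 = 0.21249.
Under exogeneity, PAF = [P(Y=1) − p₀] / P(Y=1).
PAF = (0.21249 − 0.19) / 0.21249 ≈ 0.1058

PAF ≈ 0.106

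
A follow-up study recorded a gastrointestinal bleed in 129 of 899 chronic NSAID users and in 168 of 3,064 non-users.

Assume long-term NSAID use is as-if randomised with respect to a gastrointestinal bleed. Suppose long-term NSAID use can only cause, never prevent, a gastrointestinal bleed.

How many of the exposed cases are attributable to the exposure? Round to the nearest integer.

p₁ = P(outcome | exposed) = 129/899 = 0.14349
p₀ = P(outcome | unexposed) = 168/3064 = 0.05483
PN = (p₁ − p₀)/p₁ = (0.14349 − 0.05483) / 0.14349 ≈ 0.61789.
Attributable cases ≈ PN × (exposed cases) = 0.61789 × 129 ≈ 79.71.

about 80 cases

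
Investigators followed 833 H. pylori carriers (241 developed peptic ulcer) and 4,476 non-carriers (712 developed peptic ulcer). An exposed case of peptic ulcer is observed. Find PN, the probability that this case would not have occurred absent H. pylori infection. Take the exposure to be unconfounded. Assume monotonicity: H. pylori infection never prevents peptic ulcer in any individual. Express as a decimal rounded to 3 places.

PN ≈ 0.450

p₁ = P(outcome | exposed) = 241/833 = 0.28932
p₀ = P(outcome | unexposed) = 712/4476 = 0.15907
Under exogeneity and monotonicity, PN = (p₁ − p₀) / p₁.
PN = (0.28932 − 0.15907) / 0.28932 = 0.13025 / 0.28932 ≈ 0.4502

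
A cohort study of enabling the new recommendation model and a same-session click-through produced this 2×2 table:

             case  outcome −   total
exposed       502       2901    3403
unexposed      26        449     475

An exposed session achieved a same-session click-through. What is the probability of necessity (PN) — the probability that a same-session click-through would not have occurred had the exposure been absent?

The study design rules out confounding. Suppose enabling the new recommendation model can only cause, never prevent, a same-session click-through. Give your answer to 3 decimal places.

PN ≈ 0.629

p₁ = P(outcome | exposed) = 502/3403 = 0.14752
p₀ = P(outcome | unexposed) = 26/475 = 0.054737
Under exogeneity and monotonicity, PN = (p₁ − p₀)/p₁.
PN = (0.14752 − 0.054737) / 0.14752 ≈ 0.6289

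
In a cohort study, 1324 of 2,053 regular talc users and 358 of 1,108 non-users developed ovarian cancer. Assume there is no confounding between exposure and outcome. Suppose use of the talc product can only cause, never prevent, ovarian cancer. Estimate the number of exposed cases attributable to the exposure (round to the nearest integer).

p₁ = P(outcome | exposed) = 1324/2053 = 0.64491
p₀ = P(outcome | unexposed) = 358/1108 = 0.3231
PN = (p₁ − p₀)/p₁ = (0.64491 − 0.3231) / 0.64491 ≈ 0.49899.
Attributable cases ≈ PN × (exposed cases) = 0.49899 × 1324 ≈ 660.67.

about 661 cases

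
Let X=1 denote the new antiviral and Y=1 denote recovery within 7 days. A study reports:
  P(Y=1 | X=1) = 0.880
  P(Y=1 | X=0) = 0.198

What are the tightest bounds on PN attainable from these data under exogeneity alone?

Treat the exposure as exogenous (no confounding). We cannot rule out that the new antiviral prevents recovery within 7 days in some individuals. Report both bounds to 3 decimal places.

0.775 ≤ PN ≤ 0.911

Let p₁ = 0.88, p₀ = 0.198.
Under exogeneity alone the bounds on PN are max{0,(p₁−p₀)/p₁} ≤ PN ≤ min{1,(1−p₀)/p₁}.
  lower = (p₁ − p₀)/p₁ = 0.682 / 0.88 ≈ 0.7750
  upper = min{1, (1 − p₀)/p₁} = 0.802 / 0.88 ≈ 0.9114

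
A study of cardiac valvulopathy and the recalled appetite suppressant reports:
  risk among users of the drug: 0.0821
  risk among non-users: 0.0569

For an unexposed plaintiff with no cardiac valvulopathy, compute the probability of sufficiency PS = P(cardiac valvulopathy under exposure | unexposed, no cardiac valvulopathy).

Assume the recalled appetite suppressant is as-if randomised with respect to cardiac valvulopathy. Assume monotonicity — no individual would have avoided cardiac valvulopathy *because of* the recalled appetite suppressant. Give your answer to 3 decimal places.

PS ≈ 0.027

Let p₁ = 0.0821, p₀ = 0.0569.
Under exogeneity and monotonicity, PS = (p₁ − p₀) / (1 − p₀).
PS = (0.0821 − 0.0569) / (1 − 0.0569) = 0.0252 / 0.9431 ≈ 0.0267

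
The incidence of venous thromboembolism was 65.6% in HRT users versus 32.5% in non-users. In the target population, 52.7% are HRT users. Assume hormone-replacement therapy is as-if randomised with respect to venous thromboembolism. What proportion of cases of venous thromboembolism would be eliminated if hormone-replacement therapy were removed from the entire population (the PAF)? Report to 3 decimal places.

PAF ≈ 0.349

p₁ = 0.656, p₀ = 0.325.
Overall risk P(Y=1) = π·p₁ + (1−π)·p₀ = 0.527×0.656 + 0.473×0.325 = 0.49944.
Under exogeneity, PAF = [P(Y=1) − p₀] / P(Y=1).
PAF = (0.49944 − 0.325) / 0.49944 ≈ 0.3493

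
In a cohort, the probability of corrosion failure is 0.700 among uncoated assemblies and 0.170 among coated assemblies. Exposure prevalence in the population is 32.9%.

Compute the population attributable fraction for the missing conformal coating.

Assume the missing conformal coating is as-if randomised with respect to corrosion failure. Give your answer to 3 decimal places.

Let p₁ = 0.7, p₀ = 0.17.
Overall risk P(Y=1) = π·p₁ + (1−π)·p₀ = 0.329×0.7 + 0.671×0.17 = 0.34437.
Under exogeneity, PAF = [P(Y=1) − p₀] / P(Y=1).
PAF = (0.34437 − 0.17) / 0.34437 ≈ 0.5063

PAF ≈ 0.506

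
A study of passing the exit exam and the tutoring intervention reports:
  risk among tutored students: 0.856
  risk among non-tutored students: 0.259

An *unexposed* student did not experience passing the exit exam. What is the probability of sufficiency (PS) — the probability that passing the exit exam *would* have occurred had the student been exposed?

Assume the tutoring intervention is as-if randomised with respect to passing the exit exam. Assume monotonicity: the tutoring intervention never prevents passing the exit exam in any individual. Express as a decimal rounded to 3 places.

PS ≈ 0.806

Let p₁ = 0.856, p₀ = 0.259.
Under exogeneity and monotonicity, PS = (p₁ − p₀) / (1 − p₀).
PS = (0.856 − 0.259) / (1 − 0.259) = 0.597 / 0.741 ≈ 0.8057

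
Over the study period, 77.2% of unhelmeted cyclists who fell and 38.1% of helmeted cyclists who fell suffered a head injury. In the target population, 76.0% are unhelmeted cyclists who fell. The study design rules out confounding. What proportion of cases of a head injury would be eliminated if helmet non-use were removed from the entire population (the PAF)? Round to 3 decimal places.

PAF ≈ 0.438

p₁ = 0.772, p₀ = 0.381.
Overall risk P(Y=1) = π·p₁ + (1−π)·p₀ = 0.76×0.772 + 0.24×0.381 = 0.67816.
Under exogeneity, PAF = [P(Y=1) − p₀] / P(Y=1).
PAF = (0.67816 − 0.381) / 0.67816 ≈ 0.4382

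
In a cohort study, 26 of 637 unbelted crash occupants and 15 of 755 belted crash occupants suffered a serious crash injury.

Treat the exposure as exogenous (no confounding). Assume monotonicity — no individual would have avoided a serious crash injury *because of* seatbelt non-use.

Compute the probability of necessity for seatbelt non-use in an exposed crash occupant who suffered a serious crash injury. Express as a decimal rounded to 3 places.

PN ≈ 0.513

p₁ = P(outcome | exposed) = 26/637 = 0.040816
p₀ = P(outcome | unexposed) = 15/755 = 0.019868
Under exogeneity and monotonicity, PN = (p₁ − p₀) / p₁.
PN = (0.040816 − 0.019868) / 0.040816 = 0.020949 / 0.040816 ≈ 0.5132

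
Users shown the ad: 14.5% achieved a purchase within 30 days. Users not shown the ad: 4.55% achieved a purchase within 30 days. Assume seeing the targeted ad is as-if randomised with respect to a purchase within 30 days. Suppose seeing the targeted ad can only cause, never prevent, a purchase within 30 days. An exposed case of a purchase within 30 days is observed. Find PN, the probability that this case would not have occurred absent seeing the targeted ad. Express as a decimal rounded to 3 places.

p₁ = 0.145, p₀ = 0.0455.
Under exogeneity and monotonicity, PN = (p₁ − p₀) / p₁.
PN = (0.145 − 0.0455) / 0.145 = 0.0995 / 0.145 ≈ 0.6862

PN ≈ 0.686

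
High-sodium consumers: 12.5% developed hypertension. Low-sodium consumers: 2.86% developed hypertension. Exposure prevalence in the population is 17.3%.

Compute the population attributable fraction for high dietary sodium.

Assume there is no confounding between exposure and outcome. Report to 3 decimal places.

PAF ≈ 0.368

p₁ = 0.125, p₀ = 0.0286.
Overall risk P(Y=1) = π·p₁ + (1−π)·p₀ = 0.173×0.125 + 0.827×0.0286 = 0.045277.
Under exogeneity, PAF = [P(Y=1) − p₀] / P(Y=1).
PAF = (0.045277 − 0.0286) / 0.045277 ≈ 0.3683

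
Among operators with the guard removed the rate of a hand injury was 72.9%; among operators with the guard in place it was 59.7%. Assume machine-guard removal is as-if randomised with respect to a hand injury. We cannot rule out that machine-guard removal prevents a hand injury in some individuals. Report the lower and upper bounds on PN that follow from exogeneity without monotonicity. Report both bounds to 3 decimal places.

p₁ = 0.729, p₀ = 0.597.
Under exogeneity alone the bounds on PN are max{0,(p₁−p₀)/p₁} ≤ PN ≤ min{1,(1−p₀)/p₁}.
  lower = (p₁ − p₀)/p₁ = 0.132 / 0.729 ≈ 0.1811
  upper = min{1, (1 − p₀)/p₁} = 0.403 / 0.729 ≈ 0.5528

0.181 ≤ PN ≤ 0.553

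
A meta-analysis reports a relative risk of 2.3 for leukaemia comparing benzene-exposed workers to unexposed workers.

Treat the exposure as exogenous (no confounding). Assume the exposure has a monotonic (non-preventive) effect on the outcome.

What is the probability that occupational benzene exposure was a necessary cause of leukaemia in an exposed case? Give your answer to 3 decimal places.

Under exogeneity and monotonicity, PN = (RR − 1) / RR = 1 − 1/RR.
PN = (2.3 − 1) / 2.3 = 1.3 / 2.3 ≈ 0.5652

PN ≈ 0.565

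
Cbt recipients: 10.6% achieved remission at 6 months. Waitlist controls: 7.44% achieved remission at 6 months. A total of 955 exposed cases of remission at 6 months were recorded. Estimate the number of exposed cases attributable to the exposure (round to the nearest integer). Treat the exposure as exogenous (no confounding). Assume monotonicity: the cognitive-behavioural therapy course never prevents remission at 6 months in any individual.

about 285 cases

p₁ = 0.106, p₀ = 0.0744.
PN = (p₁ − p₀)/p₁ = (0.106 − 0.0744) / 0.106 ≈ 0.29811.
Attributable cases ≈ PN × (exposed cases) = 0.29811 × 955 ≈ 284.70.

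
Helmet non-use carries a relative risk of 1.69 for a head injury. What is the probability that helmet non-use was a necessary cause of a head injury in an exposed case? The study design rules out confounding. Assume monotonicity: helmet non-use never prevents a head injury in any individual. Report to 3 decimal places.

Under exogeneity and monotonicity, PN = (RR − 1) / RR = 1 − 1/RR.
PN = (1.69 − 1) / 1.69 = 0.69 / 1.69 ≈ 0.4083

PN ≈ 0.408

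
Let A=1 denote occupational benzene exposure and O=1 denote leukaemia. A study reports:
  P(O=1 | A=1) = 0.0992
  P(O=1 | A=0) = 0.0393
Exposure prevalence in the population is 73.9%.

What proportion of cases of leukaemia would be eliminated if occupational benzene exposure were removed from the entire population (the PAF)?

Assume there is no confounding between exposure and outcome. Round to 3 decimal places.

PAF ≈ 0.530

Let p₁ = 0.0992, p₀ = 0.0393.
Overall risk P(Y=1) = π·p₁ + (1−π)·p₀ = 0.739×0.0992 + 0.261×0.0393 = 0.083566.
Under exogeneity, PAF = [P(Y=1) − p₀] / P(Y=1).
PAF = (0.083566 − 0.0393) / 0.083566 ≈ 0.5297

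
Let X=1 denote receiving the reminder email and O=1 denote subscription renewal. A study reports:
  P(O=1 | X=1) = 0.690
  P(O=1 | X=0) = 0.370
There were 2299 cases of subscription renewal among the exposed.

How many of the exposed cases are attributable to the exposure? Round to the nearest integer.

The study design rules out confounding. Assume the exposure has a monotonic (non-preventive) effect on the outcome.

about 1066 cases

Let p₁ = 0.69, p₀ = 0.37.
PN = (p₁ − p₀)/p₁ = (0.69 − 0.37) / 0.69 ≈ 0.46377.
Attributable cases ≈ PN × (exposed cases) = 0.46377 × 2299 ≈ 1066.20.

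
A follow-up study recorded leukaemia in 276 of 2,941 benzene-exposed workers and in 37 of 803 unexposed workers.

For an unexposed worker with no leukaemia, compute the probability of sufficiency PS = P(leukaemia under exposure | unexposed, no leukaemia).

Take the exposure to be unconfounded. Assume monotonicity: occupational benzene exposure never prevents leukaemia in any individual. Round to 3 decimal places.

p₁ = P(outcome | exposed) = 276/2941 = 0.093846
p₀ = P(outcome | unexposed) = 37/803 = 0.046077
Under exogeneity and monotonicity, PS = (p₁ − p₀) / (1 − p₀).
PS = (0.093846 − 0.046077) / (1 − 0.046077) = 0.047768 / 0.95392 ≈ 0.0501

PS ≈ 0.050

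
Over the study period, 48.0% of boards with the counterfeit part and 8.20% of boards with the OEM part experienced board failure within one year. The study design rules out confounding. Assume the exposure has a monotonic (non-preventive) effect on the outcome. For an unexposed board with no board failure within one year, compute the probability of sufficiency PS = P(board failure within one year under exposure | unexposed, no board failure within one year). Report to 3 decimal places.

PS ≈ 0.434

p₁ = 0.48, p₀ = 0.082.
Under exogeneity and monotonicity, PS = (p₁ − p₀) / (1 − p₀).
PS = (0.48 − 0.082) / (1 − 0.082) = 0.398 / 0.918 ≈ 0.4336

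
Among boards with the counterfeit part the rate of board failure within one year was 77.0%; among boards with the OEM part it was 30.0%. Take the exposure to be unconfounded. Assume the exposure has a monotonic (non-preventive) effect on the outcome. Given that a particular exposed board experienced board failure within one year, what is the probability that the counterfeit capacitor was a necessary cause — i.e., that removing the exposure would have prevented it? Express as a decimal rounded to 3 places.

p₁ = 0.77, p₀ = 0.3.
Under exogeneity and monotonicity, PN = (p₁ − p₀) / p₁.
PN = (0.77 − 0.3) / 0.77 = 0.47 / 0.77 ≈ 0.6104

PN ≈ 0.610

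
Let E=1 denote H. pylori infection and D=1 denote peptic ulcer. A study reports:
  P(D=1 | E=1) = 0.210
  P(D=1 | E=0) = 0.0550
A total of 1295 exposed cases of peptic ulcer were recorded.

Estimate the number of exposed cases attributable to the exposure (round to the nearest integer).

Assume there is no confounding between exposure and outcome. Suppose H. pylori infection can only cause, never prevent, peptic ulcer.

about 956 cases

Let p₁ = 0.21, p₀ = 0.055.
PN = (p₁ − p₀)/p₁ = (0.21 − 0.055) / 0.21 ≈ 0.73810.
Attributable cases ≈ PN × (exposed cases) = 0.73810 × 1295 ≈ 955.83.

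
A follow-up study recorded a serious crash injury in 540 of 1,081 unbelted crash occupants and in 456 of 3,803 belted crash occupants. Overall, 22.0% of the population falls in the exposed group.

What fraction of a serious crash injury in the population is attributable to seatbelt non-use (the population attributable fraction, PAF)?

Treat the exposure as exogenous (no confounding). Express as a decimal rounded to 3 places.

PAF ≈ 0.411

p₁ = P(outcome | exposed) = 540/1081 = 0.49954
p₀ = P(outcome | unexposed) = 456/3803 = 0.11991
Overall risk P(Y=1) = π·p₁ + (1−π)·p₀ = 0.22×0.49954 + 0.78×0.11991 = 0.20342.
Under exogeneity, PAF = [P(Y=1) − p₀] / P(Y=1).
PAF = (0.20342 − 0.11991) / 0.20342 ≈ 0.4106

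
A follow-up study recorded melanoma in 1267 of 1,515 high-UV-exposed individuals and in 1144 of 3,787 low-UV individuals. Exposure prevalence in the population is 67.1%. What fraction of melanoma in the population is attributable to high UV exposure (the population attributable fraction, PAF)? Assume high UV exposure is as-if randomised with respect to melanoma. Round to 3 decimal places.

p₁ = P(outcome | exposed) = 1267/1515 = 0.8363
p₀ = P(outcome | unexposed) = 1144/3787 = 0.30209
Overall risk P(Y=1) = π·p₁ + (1−π)·p₀ = 0.671×0.8363 + 0.329×0.30209 = 0.66055.
Under exogeneity, PAF = [P(Y=1) − p₀] / P(Y=1).
PAF = (0.66055 − 0.30209) / 0.66055 ≈ 0.5427

PAF ≈ 0.543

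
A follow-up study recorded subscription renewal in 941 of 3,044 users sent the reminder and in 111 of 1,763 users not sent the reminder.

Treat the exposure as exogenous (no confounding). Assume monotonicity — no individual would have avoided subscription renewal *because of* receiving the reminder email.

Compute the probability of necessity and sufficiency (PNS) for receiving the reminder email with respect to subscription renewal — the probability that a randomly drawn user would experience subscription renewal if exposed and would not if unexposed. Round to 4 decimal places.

PNS ≈ 0.2462

p₁ = P(outcome | exposed) = 941/3044 = 0.30913
p₀ = P(outcome | unexposed) = 111/1763 = 0.062961
Under exogeneity and monotonicity, PNS = p₁ − p₀.
PNS = 0.30913 − 0.062961 = 0.24617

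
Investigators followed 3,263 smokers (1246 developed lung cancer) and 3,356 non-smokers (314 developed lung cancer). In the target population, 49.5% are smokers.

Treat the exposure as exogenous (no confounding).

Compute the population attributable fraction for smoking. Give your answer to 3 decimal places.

p₁ = P(outcome | exposed) = 1246/3263 = 0.38186
p₀ = P(outcome | unexposed) = 314/3356 = 0.093564
Overall risk P(Y=1) = π·p₁ + (1−π)·p₀ = 0.495×0.38186 + 0.505×0.093564 = 0.23627.
Under exogeneity, PAF = [P(Y=1) − p₀] / P(Y=1).
PAF = (0.23627 − 0.093564) / 0.23627 ≈ 0.6040

PAF ≈ 0.604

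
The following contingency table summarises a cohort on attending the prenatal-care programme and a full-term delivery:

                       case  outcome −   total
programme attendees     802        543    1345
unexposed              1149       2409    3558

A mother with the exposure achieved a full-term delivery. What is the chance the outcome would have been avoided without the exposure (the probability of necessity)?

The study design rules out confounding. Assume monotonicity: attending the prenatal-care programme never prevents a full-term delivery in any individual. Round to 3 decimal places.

PN ≈ 0.458

p₁ = P(outcome | exposed) = 802/1345 = 0.59628
p₀ = P(outcome | unexposed) = 1149/3558 = 0.32293
Under exogeneity and monotonicity, PN = (p₁ − p₀) / p₁.
PN = (0.59628 − 0.32293) / 0.59628 = 0.27335 / 0.59628 ≈ 0.4584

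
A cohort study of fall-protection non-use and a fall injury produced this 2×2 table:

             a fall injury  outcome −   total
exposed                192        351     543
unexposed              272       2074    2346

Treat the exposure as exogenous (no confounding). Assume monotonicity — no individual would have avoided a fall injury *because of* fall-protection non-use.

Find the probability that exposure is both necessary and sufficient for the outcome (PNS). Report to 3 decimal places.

p₁ = P(outcome | exposed) = 192/543 = 0.35359
p₀ = P(outcome | unexposed) = 272/2346 = 0.11594
Under exogeneity and monotonicity, PNS = p₁ − p₀.
PNS = 0.35359 − 0.11594 = 0.23765

PNS ≈ 0.238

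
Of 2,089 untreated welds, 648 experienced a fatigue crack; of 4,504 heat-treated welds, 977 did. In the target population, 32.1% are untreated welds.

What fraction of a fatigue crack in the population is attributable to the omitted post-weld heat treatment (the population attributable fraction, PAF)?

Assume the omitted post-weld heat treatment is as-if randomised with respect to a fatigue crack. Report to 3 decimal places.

PAF ≈ 0.121

p₁ = P(outcome | exposed) = 648/2089 = 0.3102
p₀ = P(outcome | unexposed) = 977/4504 = 0.21692
Overall risk P(Y=1) = π·p₁ + (1−π)·p₀ = 0.321×0.3102 + 0.679×0.21692 = 0.24686.
Under exogeneity, PAF = [P(Y=1) − p₀] / P(Y=1).
PAF = (0.24686 − 0.21692) / 0.24686 ≈ 0.1213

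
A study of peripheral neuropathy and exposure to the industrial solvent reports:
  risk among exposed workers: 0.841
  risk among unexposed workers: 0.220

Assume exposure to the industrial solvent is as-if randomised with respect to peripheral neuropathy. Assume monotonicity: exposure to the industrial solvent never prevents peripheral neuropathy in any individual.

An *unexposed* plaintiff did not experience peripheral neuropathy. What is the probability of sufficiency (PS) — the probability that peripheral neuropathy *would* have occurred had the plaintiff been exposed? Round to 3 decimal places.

Let p₁ = 0.841, p₀ = 0.22.
Under exogeneity and monotonicity, PS = (p₁ − p₀) / (1 − p₀).
PS = (0.841 − 0.22) / (1 − 0.22) = 0.621 / 0.78 ≈ 0.7962

PS ≈ 0.796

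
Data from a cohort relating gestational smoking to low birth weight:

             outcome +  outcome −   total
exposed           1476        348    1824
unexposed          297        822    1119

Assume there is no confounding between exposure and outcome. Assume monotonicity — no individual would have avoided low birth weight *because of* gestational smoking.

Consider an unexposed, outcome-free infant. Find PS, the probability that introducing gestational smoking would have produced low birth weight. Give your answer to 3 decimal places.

p₁ = P(outcome | exposed) = 1476/1824 = 0.80921
p₀ = P(outcome | unexposed) = 297/1119 = 0.26542
Under exogeneity and monotonicity, PS = (p₁ − p₀) / (1 − p₀).
PS = (0.80921 − 0.26542) / (1 − 0.26542) = 0.54379 / 0.73458 ≈ 0.7403

PS ≈ 0.740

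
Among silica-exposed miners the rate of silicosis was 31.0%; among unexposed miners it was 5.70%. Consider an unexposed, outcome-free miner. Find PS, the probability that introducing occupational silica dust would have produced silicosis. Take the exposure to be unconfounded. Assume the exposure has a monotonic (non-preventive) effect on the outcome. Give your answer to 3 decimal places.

p₁ = 0.31, p₀ = 0.057.
Under exogeneity and monotonicity, PS = (p₁ − p₀) / (1 − p₀).
PS = (0.31 − 0.057) / (1 − 0.057) = 0.253 / 0.943 ≈ 0.2683

PS ≈ 0.268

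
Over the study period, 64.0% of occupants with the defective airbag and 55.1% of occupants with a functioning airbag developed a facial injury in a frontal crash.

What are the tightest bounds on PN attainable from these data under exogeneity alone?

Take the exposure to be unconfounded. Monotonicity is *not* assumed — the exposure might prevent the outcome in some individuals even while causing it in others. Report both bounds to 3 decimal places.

0.139 ≤ PN ≤ 0.702

p₁ = 0.64, p₀ = 0.551.
Under exogeneity alone the bounds on PN are max{0,(p₁−p₀)/p₁} ≤ PN ≤ min{1,(1−p₀)/p₁}.
  lower = (p₁ − p₀)/p₁ = 0.089 / 0.64 ≈ 0.1391
  upper = min{1, (1 − p₀)/p₁} = 0.449 / 0.64 ≈ 0.7016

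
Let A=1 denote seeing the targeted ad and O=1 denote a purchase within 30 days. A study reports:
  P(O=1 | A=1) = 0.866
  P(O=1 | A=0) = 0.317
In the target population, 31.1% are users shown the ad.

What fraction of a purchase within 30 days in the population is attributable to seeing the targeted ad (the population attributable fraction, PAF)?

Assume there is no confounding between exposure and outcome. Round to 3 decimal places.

PAF ≈ 0.350

Let p₁ = 0.866, p₀ = 0.317.
Overall risk P(Y=1) = π·p₁ + (1−π)·p₀ = 0.311×0.866 + 0.689×0.317 = 0.48774.
Under exogeneity, PAF = [P(Y=1) − p₀] / P(Y=1).
PAF = (0.48774 − 0.317) / 0.48774 ≈ 0.3501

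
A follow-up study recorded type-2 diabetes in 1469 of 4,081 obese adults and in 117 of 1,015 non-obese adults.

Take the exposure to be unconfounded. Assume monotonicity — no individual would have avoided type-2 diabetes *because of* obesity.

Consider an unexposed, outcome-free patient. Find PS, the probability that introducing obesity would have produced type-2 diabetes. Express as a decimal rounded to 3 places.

PS ≈ 0.277

p₁ = P(outcome | exposed) = 1469/4081 = 0.35996
p₀ = P(outcome | unexposed) = 117/1015 = 0.11527
Under exogeneity and monotonicity, PS = (p₁ − p₀) / (1 − p₀).
PS = (0.35996 − 0.11527) / (1 − 0.11527) = 0.24469 / 0.88473 ≈ 0.2766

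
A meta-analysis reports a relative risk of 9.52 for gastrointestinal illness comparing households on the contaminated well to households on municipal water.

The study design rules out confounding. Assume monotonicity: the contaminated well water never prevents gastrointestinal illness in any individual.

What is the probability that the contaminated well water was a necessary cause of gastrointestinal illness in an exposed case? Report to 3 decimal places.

Under exogeneity and monotonicity, PN = (RR − 1) / RR = 1 − 1/RR.
PN = (9.52 − 1) / 9.52 = 8.52 / 9.52 ≈ 0.8950

PN ≈ 0.895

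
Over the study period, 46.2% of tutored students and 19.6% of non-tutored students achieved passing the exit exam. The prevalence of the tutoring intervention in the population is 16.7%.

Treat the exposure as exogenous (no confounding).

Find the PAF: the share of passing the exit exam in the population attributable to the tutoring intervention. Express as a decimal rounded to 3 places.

p₁ = 0.462, p₀ = 0.196.
Overall risk P(Y=1) = π·p₁ + (1−π)·p₀ = 0.167×0.462 + 0.833×0.196 = 0.24042.
Under exogeneity, PAF = [P(Y=1) − p₀] / P(Y=1).
PAF = (0.24042 − 0.196) / 0.24042 ≈ 0.1848

PAF ≈ 0.185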